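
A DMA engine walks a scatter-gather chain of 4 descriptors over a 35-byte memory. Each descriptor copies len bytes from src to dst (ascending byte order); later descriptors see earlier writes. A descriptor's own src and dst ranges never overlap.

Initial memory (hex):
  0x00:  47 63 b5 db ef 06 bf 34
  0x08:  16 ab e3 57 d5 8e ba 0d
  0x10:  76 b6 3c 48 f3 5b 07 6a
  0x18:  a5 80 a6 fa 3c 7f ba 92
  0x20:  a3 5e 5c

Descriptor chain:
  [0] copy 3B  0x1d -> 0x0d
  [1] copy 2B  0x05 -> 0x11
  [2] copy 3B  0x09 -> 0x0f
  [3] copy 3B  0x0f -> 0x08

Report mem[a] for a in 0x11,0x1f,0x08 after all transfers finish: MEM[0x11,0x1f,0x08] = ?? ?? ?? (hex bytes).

D0: mem[0x0d..0x0f] <- [7f ba 92]
D1: mem[0x11..0x12] <- [06 bf]
D2: mem[0x0f..0x11] <- [ab e3 57]
D3: mem[0x08..0x0a] <- [ab e3 57]
query mem[0x11]=0x57, mem[0x1f]=0x92, mem[0x08]=0xab

MEM[0x11,0x1f,0x08] = 57 92 ab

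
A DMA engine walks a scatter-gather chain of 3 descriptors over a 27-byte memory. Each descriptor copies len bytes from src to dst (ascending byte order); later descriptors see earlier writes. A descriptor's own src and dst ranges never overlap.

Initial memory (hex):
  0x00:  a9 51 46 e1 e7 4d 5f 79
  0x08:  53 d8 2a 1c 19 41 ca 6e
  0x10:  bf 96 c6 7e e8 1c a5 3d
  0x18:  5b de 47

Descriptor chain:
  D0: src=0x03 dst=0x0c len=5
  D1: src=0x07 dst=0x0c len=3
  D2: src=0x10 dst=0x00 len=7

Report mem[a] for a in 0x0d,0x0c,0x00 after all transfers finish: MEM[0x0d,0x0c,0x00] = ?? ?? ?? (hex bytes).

[0] 0x03->0x0c len=5 : e1 e7 4d 5f 79
[1] 0x07->0x0c len=3 : 79 53 d8
[2] 0x10->0x00 len=7 : 79 96 c6 7e e8 1c a5
query mem[0x0d]=0x53, mem[0x0c]=0x79, mem[0x00]=0x79

MEM[0x0d,0x0c,0x00] = 53 79 79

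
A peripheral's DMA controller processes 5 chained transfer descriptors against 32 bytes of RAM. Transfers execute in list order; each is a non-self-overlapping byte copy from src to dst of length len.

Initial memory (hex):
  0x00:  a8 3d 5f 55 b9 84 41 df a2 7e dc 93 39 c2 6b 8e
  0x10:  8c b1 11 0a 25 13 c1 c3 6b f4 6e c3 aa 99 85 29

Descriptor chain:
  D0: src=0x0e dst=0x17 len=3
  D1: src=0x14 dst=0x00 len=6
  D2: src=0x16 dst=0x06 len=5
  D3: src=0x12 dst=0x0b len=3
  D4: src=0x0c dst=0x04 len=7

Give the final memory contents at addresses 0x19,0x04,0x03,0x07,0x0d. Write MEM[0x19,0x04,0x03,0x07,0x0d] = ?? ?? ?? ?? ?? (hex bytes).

#0 dst[0x17+3] := {0x6b,0x8e,0x8c}
#1 dst[0x00+6] := {0x25,0x13,0xc1,0x6b,0x8e,0x8c}
#2 dst[0x06+5] := {0xc1,0x6b,0x8e,0x8c,0x6e}
#3 dst[0x0b+3] := {0x11,0x0a,0x25}
#4 dst[0x04+7] := {0x0a,0x25,0x6b,0x8e,0x8c,0xb1,0x11}
query mem[0x19]=0x8c, mem[0x04]=0x0a, mem[0x03]=0x6b, mem[0x07]=0x8e, mem[0x0d]=0x25

MEM[0x19,0x04,0x03,0x07,0x0d] = 8c 0a 6b 8e 25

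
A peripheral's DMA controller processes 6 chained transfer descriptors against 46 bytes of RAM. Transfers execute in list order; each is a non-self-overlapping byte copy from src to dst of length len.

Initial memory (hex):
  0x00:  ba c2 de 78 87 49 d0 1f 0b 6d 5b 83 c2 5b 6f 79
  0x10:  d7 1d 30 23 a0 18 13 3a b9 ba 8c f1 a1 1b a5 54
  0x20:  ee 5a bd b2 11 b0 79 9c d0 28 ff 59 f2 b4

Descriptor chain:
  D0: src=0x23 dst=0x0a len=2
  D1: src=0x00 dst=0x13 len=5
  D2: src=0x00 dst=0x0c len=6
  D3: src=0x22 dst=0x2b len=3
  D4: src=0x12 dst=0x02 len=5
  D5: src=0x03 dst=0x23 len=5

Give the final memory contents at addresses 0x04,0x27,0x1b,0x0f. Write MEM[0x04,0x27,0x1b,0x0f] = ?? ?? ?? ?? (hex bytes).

MEM[0x04,0x27,0x1b,0x0f] = c2 1f f1 78

D0: mem[0x0a..0x0b] <- [b2 11]
D1: mem[0x13..0x17] <- [ba c2 de 78 87]
D2: mem[0x0c..0x11] <- [ba c2 de 78 87 49]
D3: mem[0x2b..0x2d] <- [bd b2 11]
D4: mem[0x02..0x06] <- [30 ba c2 de 78]
D5: mem[0x23..0x27] <- [ba c2 de 78 1f]
query mem[0x04]=0xc2, mem[0x27]=0x1f, mem[0x1b]=0xf1, mem[0x0f]=0x78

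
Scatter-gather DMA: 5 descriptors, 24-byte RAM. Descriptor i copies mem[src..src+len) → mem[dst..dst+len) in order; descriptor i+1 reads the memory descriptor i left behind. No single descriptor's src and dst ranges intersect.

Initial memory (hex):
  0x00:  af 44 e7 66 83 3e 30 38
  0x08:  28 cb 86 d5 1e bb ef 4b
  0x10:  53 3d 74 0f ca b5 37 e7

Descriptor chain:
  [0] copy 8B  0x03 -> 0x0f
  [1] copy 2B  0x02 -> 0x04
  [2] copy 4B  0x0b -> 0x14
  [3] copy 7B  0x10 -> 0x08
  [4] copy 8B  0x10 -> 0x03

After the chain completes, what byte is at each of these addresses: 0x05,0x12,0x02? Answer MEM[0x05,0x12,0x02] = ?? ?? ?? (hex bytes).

MEM[0x05,0x12,0x02] = 30 30 e7

  after D0: wrote 8B at 0x0f = 66833e303828cb86
  after D1: wrote 2B at 0x04 = e766
  after D2: wrote 4B at 0x14 = d51ebbef
  after D3: wrote 7B at 0x08 = 833e3038d51ebb
  after D4: wrote 8B at 0x03 = 833e3038d51ebbef
query mem[0x05]=0x30, mem[0x12]=0x30, mem[0x02]=0xe7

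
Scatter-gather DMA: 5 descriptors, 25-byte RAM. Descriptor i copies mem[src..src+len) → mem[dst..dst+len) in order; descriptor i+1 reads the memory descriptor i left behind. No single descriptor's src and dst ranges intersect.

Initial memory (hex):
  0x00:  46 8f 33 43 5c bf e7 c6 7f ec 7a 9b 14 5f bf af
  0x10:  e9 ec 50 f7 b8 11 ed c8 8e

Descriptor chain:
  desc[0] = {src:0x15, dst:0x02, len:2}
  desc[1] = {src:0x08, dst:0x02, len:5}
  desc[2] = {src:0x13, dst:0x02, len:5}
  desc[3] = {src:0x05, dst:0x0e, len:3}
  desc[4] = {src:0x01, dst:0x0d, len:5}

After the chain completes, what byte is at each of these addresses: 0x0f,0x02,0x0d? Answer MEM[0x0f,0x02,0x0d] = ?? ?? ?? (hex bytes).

MEM[0x0f,0x02,0x0d] = b8 f7 8f

[0] 0x15->0x02 len=2 : 11 ed
[1] 0x08->0x02 len=5 : 7f ec 7a 9b 14
[2] 0x13->0x02 len=5 : f7 b8 11 ed c8
[3] 0x05->0x0e len=3 : ed c8 c6
[4] 0x01->0x0d len=5 : 8f f7 b8 11 ed
query mem[0x0f]=0xb8, mem[0x02]=0xf7, mem[0x0d]=0x8f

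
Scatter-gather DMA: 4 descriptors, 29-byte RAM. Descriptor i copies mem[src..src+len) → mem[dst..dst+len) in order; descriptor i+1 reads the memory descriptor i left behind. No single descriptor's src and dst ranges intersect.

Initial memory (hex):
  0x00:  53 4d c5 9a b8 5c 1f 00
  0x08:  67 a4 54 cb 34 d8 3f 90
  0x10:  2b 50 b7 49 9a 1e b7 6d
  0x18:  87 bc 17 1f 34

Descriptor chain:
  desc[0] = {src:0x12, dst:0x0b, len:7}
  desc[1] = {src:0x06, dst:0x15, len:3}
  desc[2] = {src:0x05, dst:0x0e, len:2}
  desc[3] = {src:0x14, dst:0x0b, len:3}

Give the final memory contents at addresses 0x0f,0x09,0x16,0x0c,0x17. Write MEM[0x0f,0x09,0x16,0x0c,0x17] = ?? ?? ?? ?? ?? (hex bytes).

MEM[0x0f,0x09,0x16,0x0c,0x17] = 1f a4 00 1f 67

D0: mem[0x0b..0x11] <- [b7 49 9a 1e b7 6d 87]
D1: mem[0x15..0x17] <- [1f 00 67]
D2: mem[0x0e..0x0f] <- [5c 1f]
D3: mem[0x0b..0x0d] <- [9a 1f 00]
query mem[0x0f]=0x1f, mem[0x09]=0xa4, mem[0x16]=0x00, mem[0x0c]=0x1f, mem[0x17]=0x67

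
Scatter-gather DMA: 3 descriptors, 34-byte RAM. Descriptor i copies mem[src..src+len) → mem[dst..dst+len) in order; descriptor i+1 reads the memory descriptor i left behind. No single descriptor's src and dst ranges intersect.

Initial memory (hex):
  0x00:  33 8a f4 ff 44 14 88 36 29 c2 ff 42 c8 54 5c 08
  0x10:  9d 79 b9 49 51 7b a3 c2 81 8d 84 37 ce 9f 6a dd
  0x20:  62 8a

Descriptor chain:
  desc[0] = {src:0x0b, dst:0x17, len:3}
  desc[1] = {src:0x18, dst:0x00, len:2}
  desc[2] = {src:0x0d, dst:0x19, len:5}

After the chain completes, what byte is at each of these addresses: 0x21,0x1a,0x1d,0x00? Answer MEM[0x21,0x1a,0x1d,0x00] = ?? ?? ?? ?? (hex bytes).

[0] 0x0b->0x17 len=3 : 42 c8 54
[1] 0x18->0x00 len=2 : c8 54
[2] 0x0d->0x19 len=5 : 54 5c 08 9d 79
query mem[0x21]=0x8a, mem[0x1a]=0x5c, mem[0x1d]=0x79, mem[0x00]=0xc8

MEM[0x21,0x1a,0x1d,0x00] = 8a 5c 79 c8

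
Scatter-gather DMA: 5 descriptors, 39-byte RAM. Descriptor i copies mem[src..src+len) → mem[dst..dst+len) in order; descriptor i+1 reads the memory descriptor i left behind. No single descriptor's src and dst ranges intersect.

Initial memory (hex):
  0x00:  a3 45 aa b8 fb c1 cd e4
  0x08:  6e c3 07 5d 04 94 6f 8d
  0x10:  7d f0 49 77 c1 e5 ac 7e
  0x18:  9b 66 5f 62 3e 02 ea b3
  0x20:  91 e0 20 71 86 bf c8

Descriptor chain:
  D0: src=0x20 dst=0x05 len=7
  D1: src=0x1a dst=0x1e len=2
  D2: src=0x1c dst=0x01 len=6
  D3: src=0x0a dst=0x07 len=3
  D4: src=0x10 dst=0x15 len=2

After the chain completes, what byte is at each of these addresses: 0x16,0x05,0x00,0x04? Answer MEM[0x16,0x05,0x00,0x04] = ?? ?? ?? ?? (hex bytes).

  after D0: wrote 7B at 0x05 = 91e0207186bfc8
  after D1: wrote 2B at 0x1e = 5f62
  after D2: wrote 6B at 0x01 = 3e025f6291e0
  after D3: wrote 3B at 0x07 = bfc804
  after D4: wrote 2B at 0x15 = 7df0
query mem[0x16]=0xf0, mem[0x05]=0x91, mem[0x00]=0xa3, mem[0x04]=0x62

MEM[0x16,0x05,0x00,0x04] = f0 91 a3 62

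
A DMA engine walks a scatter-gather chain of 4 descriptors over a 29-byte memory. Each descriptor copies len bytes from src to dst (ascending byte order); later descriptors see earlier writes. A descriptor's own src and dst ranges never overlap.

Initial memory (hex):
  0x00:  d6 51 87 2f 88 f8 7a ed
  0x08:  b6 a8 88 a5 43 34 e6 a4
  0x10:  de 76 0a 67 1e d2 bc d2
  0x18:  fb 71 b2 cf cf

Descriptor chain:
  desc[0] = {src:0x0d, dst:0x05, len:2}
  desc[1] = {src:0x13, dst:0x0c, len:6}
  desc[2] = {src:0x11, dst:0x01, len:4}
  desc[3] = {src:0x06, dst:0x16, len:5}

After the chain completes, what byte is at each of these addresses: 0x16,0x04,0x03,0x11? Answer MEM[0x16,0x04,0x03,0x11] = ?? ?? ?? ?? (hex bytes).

[0] 0x0d->0x05 len=2 : 34 e6
[1] 0x13->0x0c len=6 : 67 1e d2 bc d2 fb
[2] 0x11->0x01 len=4 : fb 0a 67 1e
[3] 0x06->0x16 len=5 : e6 ed b6 a8 88
query mem[0x16]=0xe6, mem[0x04]=0x1e, mem[0x03]=0x67, mem[0x11]=0xfb

MEM[0x16,0x04,0x03,0x11] = e6 1e 67 fb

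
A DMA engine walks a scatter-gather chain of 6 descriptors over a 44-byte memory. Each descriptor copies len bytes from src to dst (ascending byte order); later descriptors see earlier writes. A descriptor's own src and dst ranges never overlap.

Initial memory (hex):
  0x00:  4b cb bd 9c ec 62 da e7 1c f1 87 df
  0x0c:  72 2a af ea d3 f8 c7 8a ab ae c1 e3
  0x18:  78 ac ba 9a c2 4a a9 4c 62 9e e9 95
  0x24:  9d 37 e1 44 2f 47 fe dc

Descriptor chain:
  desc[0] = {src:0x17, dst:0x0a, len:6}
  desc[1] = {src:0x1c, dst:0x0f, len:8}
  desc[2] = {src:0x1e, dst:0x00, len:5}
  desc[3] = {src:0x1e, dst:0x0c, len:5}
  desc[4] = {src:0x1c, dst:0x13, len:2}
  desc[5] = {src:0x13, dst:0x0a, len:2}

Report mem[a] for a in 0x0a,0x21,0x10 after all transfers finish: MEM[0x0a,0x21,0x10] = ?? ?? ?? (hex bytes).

[0] 0x17->0x0a len=6 : e3 78 ac ba 9a c2
[1] 0x1c->0x0f len=8 : c2 4a a9 4c 62 9e e9 95
[2] 0x1e->0x00 len=5 : a9 4c 62 9e e9
[3] 0x1e->0x0c len=5 : a9 4c 62 9e e9
[4] 0x1c->0x13 len=2 : c2 4a
[5] 0x13->0x0a len=2 : c2 4a
query mem[0x0a]=0xc2, mem[0x21]=0x9e, mem[0x10]=0xe9

MEM[0x0a,0x21,0x10] = c2 9e e9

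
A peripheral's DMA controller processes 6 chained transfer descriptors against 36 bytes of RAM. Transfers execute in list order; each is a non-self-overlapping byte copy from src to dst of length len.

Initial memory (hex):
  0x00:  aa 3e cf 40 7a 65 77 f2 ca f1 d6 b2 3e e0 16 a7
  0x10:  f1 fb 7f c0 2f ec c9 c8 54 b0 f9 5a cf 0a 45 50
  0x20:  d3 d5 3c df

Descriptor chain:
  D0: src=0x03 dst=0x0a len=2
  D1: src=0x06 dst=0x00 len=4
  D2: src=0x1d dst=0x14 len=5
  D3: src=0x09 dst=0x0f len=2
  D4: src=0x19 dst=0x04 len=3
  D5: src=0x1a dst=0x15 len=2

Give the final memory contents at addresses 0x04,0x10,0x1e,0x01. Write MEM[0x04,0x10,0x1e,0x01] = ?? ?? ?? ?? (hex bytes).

D0: mem[0x0a..0x0b] <- [40 7a]
D1: mem[0x00..0x03] <- [77 f2 ca f1]
D2: mem[0x14..0x18] <- [0a 45 50 d3 d5]
D3: mem[0x0f..0x10] <- [f1 40]
D4: mem[0x04..0x06] <- [b0 f9 5a]
D5: mem[0x15..0x16] <- [f9 5a]
query mem[0x04]=0xb0, mem[0x10]=0x40, mem[0x1e]=0x45, mem[0x01]=0xf2

MEM[0x04,0x10,0x1e,0x01] = b0 40 45 f2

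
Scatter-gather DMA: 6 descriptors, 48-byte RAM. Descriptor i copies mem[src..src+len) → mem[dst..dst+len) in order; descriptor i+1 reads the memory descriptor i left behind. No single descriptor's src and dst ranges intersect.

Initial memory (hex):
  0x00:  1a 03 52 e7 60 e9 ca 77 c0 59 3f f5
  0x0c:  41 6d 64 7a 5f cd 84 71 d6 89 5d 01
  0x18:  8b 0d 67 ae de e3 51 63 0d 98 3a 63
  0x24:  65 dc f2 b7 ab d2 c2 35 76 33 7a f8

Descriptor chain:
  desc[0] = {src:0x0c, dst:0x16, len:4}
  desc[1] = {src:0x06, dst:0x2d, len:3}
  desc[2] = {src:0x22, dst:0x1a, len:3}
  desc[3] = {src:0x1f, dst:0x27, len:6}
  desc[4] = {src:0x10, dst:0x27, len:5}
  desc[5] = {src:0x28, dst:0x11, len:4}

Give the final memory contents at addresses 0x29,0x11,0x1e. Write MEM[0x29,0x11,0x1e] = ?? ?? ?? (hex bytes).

D0: mem[0x16..0x19] <- [41 6d 64 7a]
D1: mem[0x2d..0x2f] <- [ca 77 c0]
D2: mem[0x1a..0x1c] <- [3a 63 65]
D3: mem[0x27..0x2c] <- [63 0d 98 3a 63 65]
D4: mem[0x27..0x2b] <- [5f cd 84 71 d6]
D5: mem[0x11..0x14] <- [cd 84 71 d6]
query mem[0x29]=0x84, mem[0x11]=0xcd, mem[0x1e]=0x51

MEM[0x29,0x11,0x1e] = 84 cd 51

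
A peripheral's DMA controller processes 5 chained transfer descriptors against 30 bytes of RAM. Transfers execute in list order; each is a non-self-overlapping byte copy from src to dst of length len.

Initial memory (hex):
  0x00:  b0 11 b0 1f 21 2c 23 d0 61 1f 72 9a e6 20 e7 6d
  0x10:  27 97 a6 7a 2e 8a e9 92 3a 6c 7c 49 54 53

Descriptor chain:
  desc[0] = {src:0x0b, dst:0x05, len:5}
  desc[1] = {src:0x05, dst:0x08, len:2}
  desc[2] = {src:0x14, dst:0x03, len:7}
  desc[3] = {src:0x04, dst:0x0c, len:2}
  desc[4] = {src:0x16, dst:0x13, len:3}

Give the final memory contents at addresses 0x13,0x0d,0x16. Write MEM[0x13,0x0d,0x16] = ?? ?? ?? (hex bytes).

#0 dst[0x05+5] := {0x9a,0xe6,0x20,0xe7,0x6d}
#1 dst[0x08+2] := {0x9a,0xe6}
#2 dst[0x03+7] := {0x2e,0x8a,0xe9,0x92,0x3a,0x6c,0x7c}
#3 dst[0x0c+2] := {0x8a,0xe9}
#4 dst[0x13+3] := {0xe9,0x92,0x3a}
query mem[0x13]=0xe9, mem[0x0d]=0xe9, mem[0x16]=0xe9

MEM[0x13,0x0d,0x16] = e9 e9 e9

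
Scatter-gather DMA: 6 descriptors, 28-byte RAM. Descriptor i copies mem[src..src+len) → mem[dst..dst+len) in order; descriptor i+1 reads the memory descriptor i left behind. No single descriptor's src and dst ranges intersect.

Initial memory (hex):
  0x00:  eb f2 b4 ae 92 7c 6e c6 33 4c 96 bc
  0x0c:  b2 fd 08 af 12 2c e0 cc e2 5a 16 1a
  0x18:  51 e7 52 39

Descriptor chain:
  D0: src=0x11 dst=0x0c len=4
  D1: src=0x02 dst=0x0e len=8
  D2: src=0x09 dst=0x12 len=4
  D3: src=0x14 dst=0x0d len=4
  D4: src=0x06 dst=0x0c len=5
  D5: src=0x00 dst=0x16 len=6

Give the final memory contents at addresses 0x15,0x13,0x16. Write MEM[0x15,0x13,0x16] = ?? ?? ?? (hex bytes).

MEM[0x15,0x13,0x16] = 2c 96 eb

[0] 0x11->0x0c len=4 : 2c e0 cc e2
[1] 0x02->0x0e len=8 : b4 ae 92 7c 6e c6 33 4c
[2] 0x09->0x12 len=4 : 4c 96 bc 2c
[3] 0x14->0x0d len=4 : bc 2c 16 1a
[4] 0x06->0x0c len=5 : 6e c6 33 4c 96
[5] 0x00->0x16 len=6 : eb f2 b4 ae 92 7c
query mem[0x15]=0x2c, mem[0x13]=0x96, mem[0x16]=0xeb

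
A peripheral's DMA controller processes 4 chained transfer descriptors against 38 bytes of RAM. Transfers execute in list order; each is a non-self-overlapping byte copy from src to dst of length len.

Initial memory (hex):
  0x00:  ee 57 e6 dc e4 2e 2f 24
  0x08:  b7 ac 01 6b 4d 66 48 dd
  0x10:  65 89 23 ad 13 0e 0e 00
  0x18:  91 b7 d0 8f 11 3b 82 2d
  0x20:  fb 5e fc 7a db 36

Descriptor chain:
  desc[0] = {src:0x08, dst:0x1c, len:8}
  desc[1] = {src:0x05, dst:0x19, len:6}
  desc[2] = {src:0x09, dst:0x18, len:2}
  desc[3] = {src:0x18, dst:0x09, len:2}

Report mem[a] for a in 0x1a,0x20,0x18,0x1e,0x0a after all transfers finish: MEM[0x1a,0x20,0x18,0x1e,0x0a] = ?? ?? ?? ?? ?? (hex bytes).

#0 dst[0x1c+8] := {0xb7,0xac,0x01,0x6b,0x4d,0x66,0x48,0xdd}
#1 dst[0x19+6] := {0x2e,0x2f,0x24,0xb7,0xac,0x01}
#2 dst[0x18+2] := {0xac,0x01}
#3 dst[0x09+2] := {0xac,0x01}
query mem[0x1a]=0x2f, mem[0x20]=0x4d, mem[0x18]=0xac, mem[0x1e]=0x01, mem[0x0a]=0x01

MEM[0x1a,0x20,0x18,0x1e,0x0a] = 2f 4d ac 01 01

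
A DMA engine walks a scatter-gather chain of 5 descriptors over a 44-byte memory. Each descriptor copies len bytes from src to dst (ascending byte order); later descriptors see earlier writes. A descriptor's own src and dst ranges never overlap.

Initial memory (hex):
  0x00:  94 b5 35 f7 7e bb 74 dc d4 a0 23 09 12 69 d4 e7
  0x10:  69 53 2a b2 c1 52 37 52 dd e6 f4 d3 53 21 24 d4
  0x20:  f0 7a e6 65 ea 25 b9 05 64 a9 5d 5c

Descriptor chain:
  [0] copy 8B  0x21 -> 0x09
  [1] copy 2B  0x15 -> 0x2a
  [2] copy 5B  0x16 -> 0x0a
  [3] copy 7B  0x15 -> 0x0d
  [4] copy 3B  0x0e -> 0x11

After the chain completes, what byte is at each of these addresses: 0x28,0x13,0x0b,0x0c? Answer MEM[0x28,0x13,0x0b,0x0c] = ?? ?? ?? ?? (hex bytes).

MEM[0x28,0x13,0x0b,0x0c] = 64 dd 52 dd

[0] 0x21->0x09 len=8 : 7a e6 65 ea 25 b9 05 64
[1] 0x15->0x2a len=2 : 52 37
[2] 0x16->0x0a len=5 : 37 52 dd e6 f4
[3] 0x15->0x0d len=7 : 52 37 52 dd e6 f4 d3
[4] 0x0e->0x11 len=3 : 37 52 dd
query mem[0x28]=0x64, mem[0x13]=0xdd, mem[0x0b]=0x52, mem[0x0c]=0xdd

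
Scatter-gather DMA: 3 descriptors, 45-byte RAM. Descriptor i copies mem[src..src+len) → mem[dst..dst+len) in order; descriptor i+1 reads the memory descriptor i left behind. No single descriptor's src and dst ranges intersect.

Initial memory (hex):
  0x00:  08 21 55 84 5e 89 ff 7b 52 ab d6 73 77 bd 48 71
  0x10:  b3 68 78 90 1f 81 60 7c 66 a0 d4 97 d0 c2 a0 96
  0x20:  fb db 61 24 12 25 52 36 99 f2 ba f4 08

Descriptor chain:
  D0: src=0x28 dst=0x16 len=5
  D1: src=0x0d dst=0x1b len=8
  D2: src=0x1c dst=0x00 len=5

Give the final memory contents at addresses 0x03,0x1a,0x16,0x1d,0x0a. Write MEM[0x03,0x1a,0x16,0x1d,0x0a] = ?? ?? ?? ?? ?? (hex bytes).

[0] 0x28->0x16 len=5 : 99 f2 ba f4 08
[1] 0x0d->0x1b len=8 : bd 48 71 b3 68 78 90 1f
[2] 0x1c->0x00 len=5 : 48 71 b3 68 78
query mem[0x03]=0x68, mem[0x1a]=0x08, mem[0x16]=0x99, mem[0x1d]=0x71, mem[0x0a]=0xd6

MEM[0x03,0x1a,0x16,0x1d,0x0a] = 68 08 99 71 d6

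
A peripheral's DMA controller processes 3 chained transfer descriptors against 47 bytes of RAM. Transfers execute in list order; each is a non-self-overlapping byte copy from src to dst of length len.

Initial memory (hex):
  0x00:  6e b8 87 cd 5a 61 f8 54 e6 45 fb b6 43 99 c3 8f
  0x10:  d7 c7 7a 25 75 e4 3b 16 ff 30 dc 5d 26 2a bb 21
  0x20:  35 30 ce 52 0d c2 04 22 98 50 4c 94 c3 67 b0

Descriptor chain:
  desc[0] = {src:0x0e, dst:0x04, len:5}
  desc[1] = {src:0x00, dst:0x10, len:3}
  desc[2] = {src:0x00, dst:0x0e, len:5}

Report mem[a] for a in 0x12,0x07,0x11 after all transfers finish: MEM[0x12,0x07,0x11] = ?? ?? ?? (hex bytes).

MEM[0x12,0x07,0x11] = c3 c7 cd

D0: mem[0x04..0x08] <- [c3 8f d7 c7 7a]
D1: mem[0x10..0x12] <- [6e b8 87]
D2: mem[0x0e..0x12] <- [6e b8 87 cd c3]
query mem[0x12]=0xc3, mem[0x07]=0xc7, mem[0x11]=0xcd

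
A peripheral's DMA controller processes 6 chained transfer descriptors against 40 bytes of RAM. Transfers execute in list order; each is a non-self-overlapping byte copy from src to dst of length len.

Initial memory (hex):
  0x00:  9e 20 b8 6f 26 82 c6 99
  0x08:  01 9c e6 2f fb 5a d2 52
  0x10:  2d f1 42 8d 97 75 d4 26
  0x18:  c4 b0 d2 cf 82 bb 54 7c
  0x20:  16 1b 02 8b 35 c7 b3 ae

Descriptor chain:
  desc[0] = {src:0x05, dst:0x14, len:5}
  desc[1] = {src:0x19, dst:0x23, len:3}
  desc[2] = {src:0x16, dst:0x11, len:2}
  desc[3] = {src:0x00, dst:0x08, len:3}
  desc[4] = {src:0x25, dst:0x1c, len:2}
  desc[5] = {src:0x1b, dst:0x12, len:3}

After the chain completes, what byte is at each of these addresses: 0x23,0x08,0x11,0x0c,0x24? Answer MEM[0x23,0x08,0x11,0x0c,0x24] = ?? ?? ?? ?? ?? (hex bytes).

  after D0: wrote 5B at 0x14 = 82c699019c
  after D1: wrote 3B at 0x23 = b0d2cf
  after D2: wrote 2B at 0x11 = 9901
  after D3: wrote 3B at 0x08 = 9e20b8
  after D4: wrote 2B at 0x1c = cfb3
  after D5: wrote 3B at 0x12 = cfcfb3
query mem[0x23]=0xb0, mem[0x08]=0x9e, mem[0x11]=0x99, mem[0x0c]=0xfb, mem[0x24]=0xd2

MEM[0x23,0x08,0x11,0x0c,0x24] = b0 9e 99 fb d2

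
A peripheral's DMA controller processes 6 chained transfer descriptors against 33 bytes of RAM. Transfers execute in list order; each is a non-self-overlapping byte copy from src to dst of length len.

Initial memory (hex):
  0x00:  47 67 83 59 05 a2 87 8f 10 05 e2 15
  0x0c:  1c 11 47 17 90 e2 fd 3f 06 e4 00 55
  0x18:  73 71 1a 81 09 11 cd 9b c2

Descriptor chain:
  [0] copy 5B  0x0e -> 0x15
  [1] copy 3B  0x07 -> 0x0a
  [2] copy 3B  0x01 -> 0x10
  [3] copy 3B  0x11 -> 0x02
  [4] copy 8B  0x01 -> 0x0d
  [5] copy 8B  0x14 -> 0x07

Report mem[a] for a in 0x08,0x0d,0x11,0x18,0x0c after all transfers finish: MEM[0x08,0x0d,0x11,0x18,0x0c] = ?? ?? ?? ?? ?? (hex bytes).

MEM[0x08,0x0d,0x11,0x18,0x0c] = 47 1a a2 e2 fd

  after D0: wrote 5B at 0x15 = 471790e2fd
  after D1: wrote 3B at 0x0a = 8f1005
  after D2: wrote 3B at 0x10 = 678359
  after D3: wrote 3B at 0x02 = 83593f
  after D4: wrote 8B at 0x0d = 6783593fa2878f10
  after D5: wrote 8B at 0x07 = 10471790e2fd1a81
query mem[0x08]=0x47, mem[0x0d]=0x1a, mem[0x11]=0xa2, mem[0x18]=0xe2, mem[0x0c]=0xfd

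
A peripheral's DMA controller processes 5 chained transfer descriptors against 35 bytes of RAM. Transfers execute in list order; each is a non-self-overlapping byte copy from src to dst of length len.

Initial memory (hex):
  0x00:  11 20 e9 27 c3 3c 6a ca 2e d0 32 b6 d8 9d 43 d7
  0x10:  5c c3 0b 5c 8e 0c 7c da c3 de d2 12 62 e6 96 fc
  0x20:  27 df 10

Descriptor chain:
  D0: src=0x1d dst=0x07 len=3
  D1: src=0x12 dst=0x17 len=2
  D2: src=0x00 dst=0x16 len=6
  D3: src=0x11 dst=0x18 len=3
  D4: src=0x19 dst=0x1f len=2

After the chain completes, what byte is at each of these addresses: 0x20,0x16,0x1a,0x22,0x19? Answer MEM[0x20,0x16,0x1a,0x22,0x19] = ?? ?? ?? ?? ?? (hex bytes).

MEM[0x20,0x16,0x1a,0x22,0x19] = 5c 11 5c 10 0b

#0 dst[0x07+3] := {0xe6,0x96,0xfc}
#1 dst[0x17+2] := {0x0b,0x5c}
#2 dst[0x16+6] := {0x11,0x20,0xe9,0x27,0xc3,0x3c}
#3 dst[0x18+3] := {0xc3,0x0b,0x5c}
#4 dst[0x1f+2] := {0x0b,0x5c}
query mem[0x20]=0x5c, mem[0x16]=0x11, mem[0x1a]=0x5c, mem[0x22]=0x10, mem[0x19]=0x0b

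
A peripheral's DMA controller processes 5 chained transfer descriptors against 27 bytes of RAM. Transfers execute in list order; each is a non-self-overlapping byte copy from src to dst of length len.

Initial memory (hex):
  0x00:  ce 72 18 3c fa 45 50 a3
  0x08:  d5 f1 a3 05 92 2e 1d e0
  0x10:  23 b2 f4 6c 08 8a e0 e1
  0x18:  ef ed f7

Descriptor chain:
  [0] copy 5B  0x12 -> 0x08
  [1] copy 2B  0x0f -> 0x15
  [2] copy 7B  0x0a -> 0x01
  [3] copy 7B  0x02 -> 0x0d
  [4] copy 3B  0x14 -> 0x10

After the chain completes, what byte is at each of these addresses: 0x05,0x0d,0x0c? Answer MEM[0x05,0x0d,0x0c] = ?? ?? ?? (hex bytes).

  after D0: wrote 5B at 0x08 = f46c088ae0
  after D1: wrote 2B at 0x15 = e023
  after D2: wrote 7B at 0x01 = 088ae02e1de023
  after D3: wrote 7B at 0x0d = 8ae02e1de023f4
  after D4: wrote 3B at 0x10 = 08e023
query mem[0x05]=0x1d, mem[0x0d]=0x8a, mem[0x0c]=0xe0

MEM[0x05,0x0d,0x0c] = 1d 8a e0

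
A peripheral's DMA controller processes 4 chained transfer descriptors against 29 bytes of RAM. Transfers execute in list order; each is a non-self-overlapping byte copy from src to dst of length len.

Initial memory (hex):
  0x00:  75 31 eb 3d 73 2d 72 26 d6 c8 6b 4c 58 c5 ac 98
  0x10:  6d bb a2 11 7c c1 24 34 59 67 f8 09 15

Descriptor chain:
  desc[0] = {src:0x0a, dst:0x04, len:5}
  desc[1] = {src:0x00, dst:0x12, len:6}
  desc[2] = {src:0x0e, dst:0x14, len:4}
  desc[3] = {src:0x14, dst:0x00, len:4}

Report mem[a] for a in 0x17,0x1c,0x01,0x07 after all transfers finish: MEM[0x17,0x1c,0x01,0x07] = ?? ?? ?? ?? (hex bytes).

D0: mem[0x04..0x08] <- [6b 4c 58 c5 ac]
D1: mem[0x12..0x17] <- [75 31 eb 3d 6b 4c]
D2: mem[0x14..0x17] <- [ac 98 6d bb]
D3: mem[0x00..0x03] <- [ac 98 6d bb]
query mem[0x17]=0xbb, mem[0x1c]=0x15, mem[0x01]=0x98, mem[0x07]=0xc5

MEM[0x17,0x1c,0x01,0x07] = bb 15 98 c5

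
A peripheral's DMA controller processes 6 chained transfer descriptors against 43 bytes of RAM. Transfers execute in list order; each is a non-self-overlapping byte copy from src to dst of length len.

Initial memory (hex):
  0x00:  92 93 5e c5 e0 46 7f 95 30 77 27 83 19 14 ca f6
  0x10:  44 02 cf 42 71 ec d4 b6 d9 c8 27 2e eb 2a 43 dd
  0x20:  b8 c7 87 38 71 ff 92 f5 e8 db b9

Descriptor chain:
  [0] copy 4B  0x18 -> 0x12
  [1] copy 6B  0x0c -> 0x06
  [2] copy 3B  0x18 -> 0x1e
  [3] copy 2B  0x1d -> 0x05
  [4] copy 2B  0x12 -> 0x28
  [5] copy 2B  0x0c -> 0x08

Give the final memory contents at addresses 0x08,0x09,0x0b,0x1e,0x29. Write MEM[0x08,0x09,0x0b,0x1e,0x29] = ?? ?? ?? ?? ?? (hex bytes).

MEM[0x08,0x09,0x0b,0x1e,0x29] = 19 14 02 d9 c8

#0 dst[0x12+4] := {0xd9,0xc8,0x27,0x2e}
#1 dst[0x06+6] := {0x19,0x14,0xca,0xf6,0x44,0x02}
#2 dst[0x1e+3] := {0xd9,0xc8,0x27}
#3 dst[0x05+2] := {0x2a,0xd9}
#4 dst[0x28+2] := {0xd9,0xc8}
#5 dst[0x08+2] := {0x19,0x14}
query mem[0x08]=0x19, mem[0x09]=0x14, mem[0x0b]=0x02, mem[0x1e]=0xd9, mem[0x29]=0xc8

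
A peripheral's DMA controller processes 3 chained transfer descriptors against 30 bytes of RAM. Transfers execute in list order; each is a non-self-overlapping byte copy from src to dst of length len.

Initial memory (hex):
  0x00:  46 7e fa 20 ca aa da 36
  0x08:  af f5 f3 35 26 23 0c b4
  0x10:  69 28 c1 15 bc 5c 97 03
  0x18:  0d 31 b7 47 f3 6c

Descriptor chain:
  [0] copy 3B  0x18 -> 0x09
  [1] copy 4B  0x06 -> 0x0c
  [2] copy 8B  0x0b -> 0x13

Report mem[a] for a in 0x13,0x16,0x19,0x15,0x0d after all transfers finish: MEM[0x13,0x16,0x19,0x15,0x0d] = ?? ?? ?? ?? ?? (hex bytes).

D0: mem[0x09..0x0b] <- [0d 31 b7]
D1: mem[0x0c..0x0f] <- [da 36 af 0d]
D2: mem[0x13..0x1a] <- [b7 da 36 af 0d 69 28 c1]
query mem[0x13]=0xb7, mem[0x16]=0xaf, mem[0x19]=0x28, mem[0x15]=0x36, mem[0x0d]=0x36

MEM[0x13,0x16,0x19,0x15,0x0d] = b7 af 28 36 36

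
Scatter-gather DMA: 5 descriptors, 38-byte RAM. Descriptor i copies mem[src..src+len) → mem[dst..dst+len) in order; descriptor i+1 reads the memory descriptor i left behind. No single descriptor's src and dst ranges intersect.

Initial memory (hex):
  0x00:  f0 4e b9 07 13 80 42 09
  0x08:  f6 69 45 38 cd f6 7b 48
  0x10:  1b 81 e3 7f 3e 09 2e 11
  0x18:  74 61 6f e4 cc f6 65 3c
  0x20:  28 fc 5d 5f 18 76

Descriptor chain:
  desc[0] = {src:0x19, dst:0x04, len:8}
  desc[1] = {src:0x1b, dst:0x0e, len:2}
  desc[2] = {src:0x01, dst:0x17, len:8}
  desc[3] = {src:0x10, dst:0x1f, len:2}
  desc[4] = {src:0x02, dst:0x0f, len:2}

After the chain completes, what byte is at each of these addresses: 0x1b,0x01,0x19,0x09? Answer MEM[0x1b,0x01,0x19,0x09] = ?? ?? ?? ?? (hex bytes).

MEM[0x1b,0x01,0x19,0x09] = 6f 4e 07 65

  after D0: wrote 8B at 0x04 = 616fe4ccf6653c28
  after D1: wrote 2B at 0x0e = e4cc
  after D2: wrote 8B at 0x17 = 4eb907616fe4ccf6
  after D3: wrote 2B at 0x1f = 1b81
  after D4: wrote 2B at 0x0f = b907
query mem[0x1b]=0x6f, mem[0x01]=0x4e, mem[0x19]=0x07, mem[0x09]=0x65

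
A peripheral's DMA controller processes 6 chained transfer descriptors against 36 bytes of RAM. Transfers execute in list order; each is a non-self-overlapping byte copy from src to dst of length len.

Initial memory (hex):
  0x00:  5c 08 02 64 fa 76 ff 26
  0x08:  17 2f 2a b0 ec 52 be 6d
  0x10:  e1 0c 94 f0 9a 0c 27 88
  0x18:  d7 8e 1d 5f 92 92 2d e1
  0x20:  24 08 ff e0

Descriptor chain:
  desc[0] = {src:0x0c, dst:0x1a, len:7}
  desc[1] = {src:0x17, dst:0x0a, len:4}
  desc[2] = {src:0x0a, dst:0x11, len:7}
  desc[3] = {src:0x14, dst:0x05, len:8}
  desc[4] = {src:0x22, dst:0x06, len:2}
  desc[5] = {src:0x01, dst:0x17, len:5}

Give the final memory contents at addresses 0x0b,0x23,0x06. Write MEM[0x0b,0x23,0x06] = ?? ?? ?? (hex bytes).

#0 dst[0x1a+7] := {0xec,0x52,0xbe,0x6d,0xe1,0x0c,0x94}
#1 dst[0x0a+4] := {0x88,0xd7,0x8e,0xec}
#2 dst[0x11+7] := {0x88,0xd7,0x8e,0xec,0xbe,0x6d,0xe1}
#3 dst[0x05+8] := {0xec,0xbe,0x6d,0xe1,0xd7,0x8e,0xec,0x52}
#4 dst[0x06+2] := {0xff,0xe0}
#5 dst[0x17+5] := {0x08,0x02,0x64,0xfa,0xec}
query mem[0x0b]=0xec, mem[0x23]=0xe0, mem[0x06]=0xff

MEM[0x0b,0x23,0x06] = ec e0 ff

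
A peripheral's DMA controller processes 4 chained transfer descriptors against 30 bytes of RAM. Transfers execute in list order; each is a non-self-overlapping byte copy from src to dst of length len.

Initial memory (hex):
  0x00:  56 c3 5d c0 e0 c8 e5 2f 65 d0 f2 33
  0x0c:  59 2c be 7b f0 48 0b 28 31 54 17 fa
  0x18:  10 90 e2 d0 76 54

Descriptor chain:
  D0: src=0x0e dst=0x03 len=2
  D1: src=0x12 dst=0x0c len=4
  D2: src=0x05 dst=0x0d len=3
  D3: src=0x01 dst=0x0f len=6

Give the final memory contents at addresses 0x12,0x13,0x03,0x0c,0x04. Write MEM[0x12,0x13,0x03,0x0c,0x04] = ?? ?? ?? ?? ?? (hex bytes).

[0] 0x0e->0x03 len=2 : be 7b
[1] 0x12->0x0c len=4 : 0b 28 31 54
[2] 0x05->0x0d len=3 : c8 e5 2f
[3] 0x01->0x0f len=6 : c3 5d be 7b c8 e5
query mem[0x12]=0x7b, mem[0x13]=0xc8, mem[0x03]=0xbe, mem[0x0c]=0x0b, mem[0x04]=0x7b

MEM[0x12,0x13,0x03,0x0c,0x04] = 7b c8 be 0b 7b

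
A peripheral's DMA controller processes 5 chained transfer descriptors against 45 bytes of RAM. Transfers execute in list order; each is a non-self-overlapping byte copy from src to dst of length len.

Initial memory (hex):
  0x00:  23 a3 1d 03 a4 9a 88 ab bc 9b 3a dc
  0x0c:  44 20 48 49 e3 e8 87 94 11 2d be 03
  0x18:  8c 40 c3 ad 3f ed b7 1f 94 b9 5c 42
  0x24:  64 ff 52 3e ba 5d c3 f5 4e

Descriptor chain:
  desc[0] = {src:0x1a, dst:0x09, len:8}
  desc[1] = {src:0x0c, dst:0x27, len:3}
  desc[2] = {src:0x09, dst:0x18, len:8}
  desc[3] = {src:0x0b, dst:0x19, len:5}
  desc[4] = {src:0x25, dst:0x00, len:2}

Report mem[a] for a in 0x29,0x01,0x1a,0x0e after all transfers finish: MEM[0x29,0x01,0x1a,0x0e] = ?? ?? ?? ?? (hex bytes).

D0: mem[0x09..0x10] <- [c3 ad 3f ed b7 1f 94 b9]
D1: mem[0x27..0x29] <- [ed b7 1f]
D2: mem[0x18..0x1f] <- [c3 ad 3f ed b7 1f 94 b9]
D3: mem[0x19..0x1d] <- [3f ed b7 1f 94]
D4: mem[0x00..0x01] <- [ff 52]
query mem[0x29]=0x1f, mem[0x01]=0x52, mem[0x1a]=0xed, mem[0x0e]=0x1f

MEM[0x29,0x01,0x1a,0x0e] = 1f 52 ed 1f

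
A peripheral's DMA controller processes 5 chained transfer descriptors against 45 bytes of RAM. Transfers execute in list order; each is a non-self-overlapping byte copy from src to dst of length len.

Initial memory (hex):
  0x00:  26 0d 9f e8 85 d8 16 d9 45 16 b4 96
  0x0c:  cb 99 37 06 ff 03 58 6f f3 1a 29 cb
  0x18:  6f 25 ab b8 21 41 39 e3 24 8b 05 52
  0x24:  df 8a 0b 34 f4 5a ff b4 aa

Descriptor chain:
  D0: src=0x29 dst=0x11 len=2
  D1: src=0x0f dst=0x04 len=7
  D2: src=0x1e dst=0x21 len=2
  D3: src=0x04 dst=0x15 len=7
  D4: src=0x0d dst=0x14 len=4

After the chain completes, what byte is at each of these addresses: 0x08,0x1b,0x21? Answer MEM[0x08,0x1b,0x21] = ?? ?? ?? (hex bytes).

MEM[0x08,0x1b,0x21] = 6f 1a 39

  after D0: wrote 2B at 0x11 = 5aff
  after D1: wrote 7B at 0x04 = 06ff5aff6ff31a
  after D2: wrote 2B at 0x21 = 39e3
  after D3: wrote 7B at 0x15 = 06ff5aff6ff31a
  after D4: wrote 4B at 0x14 = 993706ff
query mem[0x08]=0x6f, mem[0x1b]=0x1a, mem[0x21]=0x39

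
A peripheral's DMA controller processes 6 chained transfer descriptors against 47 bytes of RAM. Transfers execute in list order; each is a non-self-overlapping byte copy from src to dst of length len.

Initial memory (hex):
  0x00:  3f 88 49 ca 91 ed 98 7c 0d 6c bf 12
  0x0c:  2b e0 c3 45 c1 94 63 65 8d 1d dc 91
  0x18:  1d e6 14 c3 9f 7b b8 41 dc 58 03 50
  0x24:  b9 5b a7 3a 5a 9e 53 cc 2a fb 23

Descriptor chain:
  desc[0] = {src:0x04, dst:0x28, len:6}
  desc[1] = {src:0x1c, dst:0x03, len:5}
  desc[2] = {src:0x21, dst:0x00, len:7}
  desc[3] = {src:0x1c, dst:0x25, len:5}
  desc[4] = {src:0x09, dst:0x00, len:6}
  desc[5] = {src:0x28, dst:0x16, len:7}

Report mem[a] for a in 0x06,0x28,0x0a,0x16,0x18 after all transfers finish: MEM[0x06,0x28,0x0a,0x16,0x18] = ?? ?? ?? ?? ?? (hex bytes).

D0: mem[0x28..0x2d] <- [91 ed 98 7c 0d 6c]
D1: mem[0x03..0x07] <- [9f 7b b8 41 dc]
D2: mem[0x00..0x06] <- [58 03 50 b9 5b a7 3a]
D3: mem[0x25..0x29] <- [9f 7b b8 41 dc]
D4: mem[0x00..0x05] <- [6c bf 12 2b e0 c3]
D5: mem[0x16..0x1c] <- [41 dc 98 7c 0d 6c 23]
query mem[0x06]=0x3a, mem[0x28]=0x41, mem[0x0a]=0xbf, mem[0x16]=0x41, mem[0x18]=0x98

MEM[0x06,0x28,0x0a,0x16,0x18] = 3a 41 bf 41 98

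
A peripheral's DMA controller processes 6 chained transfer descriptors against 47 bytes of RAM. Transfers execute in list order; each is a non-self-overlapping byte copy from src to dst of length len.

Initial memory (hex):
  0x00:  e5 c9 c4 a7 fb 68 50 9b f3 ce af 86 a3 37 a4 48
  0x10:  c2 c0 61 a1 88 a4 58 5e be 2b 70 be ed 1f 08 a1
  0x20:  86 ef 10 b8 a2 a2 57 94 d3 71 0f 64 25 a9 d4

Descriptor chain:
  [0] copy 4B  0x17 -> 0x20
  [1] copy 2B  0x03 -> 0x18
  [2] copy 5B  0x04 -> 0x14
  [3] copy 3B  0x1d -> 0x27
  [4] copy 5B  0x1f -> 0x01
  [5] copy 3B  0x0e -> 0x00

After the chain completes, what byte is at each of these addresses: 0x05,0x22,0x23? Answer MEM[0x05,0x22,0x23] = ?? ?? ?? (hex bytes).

MEM[0x05,0x22,0x23] = 70 2b 70

#0 dst[0x20+4] := {0x5e,0xbe,0x2b,0x70}
#1 dst[0x18+2] := {0xa7,0xfb}
#2 dst[0x14+5] := {0xfb,0x68,0x50,0x9b,0xf3}
#3 dst[0x27+3] := {0x1f,0x08,0xa1}
#4 dst[0x01+5] := {0xa1,0x5e,0xbe,0x2b,0x70}
#5 dst[0x00+3] := {0xa4,0x48,0xc2}
query mem[0x05]=0x70, mem[0x22]=0x2b, mem[0x23]=0x70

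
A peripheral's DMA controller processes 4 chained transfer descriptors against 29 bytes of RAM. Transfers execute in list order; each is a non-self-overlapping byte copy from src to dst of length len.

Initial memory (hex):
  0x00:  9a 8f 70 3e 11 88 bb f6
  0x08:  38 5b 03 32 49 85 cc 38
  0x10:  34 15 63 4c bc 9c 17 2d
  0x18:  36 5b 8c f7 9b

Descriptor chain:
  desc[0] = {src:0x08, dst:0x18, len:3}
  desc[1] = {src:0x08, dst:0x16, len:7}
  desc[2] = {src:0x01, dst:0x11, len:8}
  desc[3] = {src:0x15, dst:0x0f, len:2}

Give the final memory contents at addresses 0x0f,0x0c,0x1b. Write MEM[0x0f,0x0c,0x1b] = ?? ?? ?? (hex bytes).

MEM[0x0f,0x0c,0x1b] = 88 49 85

  after D0: wrote 3B at 0x18 = 385b03
  after D1: wrote 7B at 0x16 = 385b03324985cc
  after D2: wrote 8B at 0x11 = 8f703e1188bbf638
  after D3: wrote 2B at 0x0f = 88bb
query mem[0x0f]=0x88, mem[0x0c]=0x49, mem[0x1b]=0x85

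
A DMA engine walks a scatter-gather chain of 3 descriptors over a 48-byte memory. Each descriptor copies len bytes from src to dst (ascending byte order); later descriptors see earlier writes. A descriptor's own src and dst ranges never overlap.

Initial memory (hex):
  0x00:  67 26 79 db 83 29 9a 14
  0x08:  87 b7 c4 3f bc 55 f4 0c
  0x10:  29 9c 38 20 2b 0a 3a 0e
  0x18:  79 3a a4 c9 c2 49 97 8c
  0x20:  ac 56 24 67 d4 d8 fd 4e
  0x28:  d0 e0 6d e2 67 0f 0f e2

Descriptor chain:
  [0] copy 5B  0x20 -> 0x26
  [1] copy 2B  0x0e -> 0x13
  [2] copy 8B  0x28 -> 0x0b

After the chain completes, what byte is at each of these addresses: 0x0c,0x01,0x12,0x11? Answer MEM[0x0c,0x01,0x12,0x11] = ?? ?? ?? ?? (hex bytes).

[0] 0x20->0x26 len=5 : ac 56 24 67 d4
[1] 0x0e->0x13 len=2 : f4 0c
[2] 0x28->0x0b len=8 : 24 67 d4 e2 67 0f 0f e2
query mem[0x0c]=0x67, mem[0x01]=0x26, mem[0x12]=0xe2, mem[0x11]=0x0f

MEM[0x0c,0x01,0x12,0x11] = 67 26 e2 0f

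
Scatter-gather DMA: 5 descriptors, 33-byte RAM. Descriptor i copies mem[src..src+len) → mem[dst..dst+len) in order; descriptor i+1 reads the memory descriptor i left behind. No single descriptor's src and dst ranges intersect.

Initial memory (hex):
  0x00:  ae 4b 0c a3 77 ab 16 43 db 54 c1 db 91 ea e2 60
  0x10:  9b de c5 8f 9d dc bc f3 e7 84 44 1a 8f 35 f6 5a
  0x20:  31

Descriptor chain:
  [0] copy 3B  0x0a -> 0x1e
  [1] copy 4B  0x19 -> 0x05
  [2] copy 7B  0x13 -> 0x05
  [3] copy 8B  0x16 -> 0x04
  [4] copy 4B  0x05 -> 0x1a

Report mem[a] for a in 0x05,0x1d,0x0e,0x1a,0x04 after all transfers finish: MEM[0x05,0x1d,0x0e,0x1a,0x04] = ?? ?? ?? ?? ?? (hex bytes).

#0 dst[0x1e+3] := {0xc1,0xdb,0x91}
#1 dst[0x05+4] := {0x84,0x44,0x1a,0x8f}
#2 dst[0x05+7] := {0x8f,0x9d,0xdc,0xbc,0xf3,0xe7,0x84}
#3 dst[0x04+8] := {0xbc,0xf3,0xe7,0x84,0x44,0x1a,0x8f,0x35}
#4 dst[0x1a+4] := {0xf3,0xe7,0x84,0x44}
query mem[0x05]=0xf3, mem[0x1d]=0x44, mem[0x0e]=0xe2, mem[0x1a]=0xf3, mem[0x04]=0xbc

MEM[0x05,0x1d,0x0e,0x1a,0x04] = f3 44 e2 f3 bc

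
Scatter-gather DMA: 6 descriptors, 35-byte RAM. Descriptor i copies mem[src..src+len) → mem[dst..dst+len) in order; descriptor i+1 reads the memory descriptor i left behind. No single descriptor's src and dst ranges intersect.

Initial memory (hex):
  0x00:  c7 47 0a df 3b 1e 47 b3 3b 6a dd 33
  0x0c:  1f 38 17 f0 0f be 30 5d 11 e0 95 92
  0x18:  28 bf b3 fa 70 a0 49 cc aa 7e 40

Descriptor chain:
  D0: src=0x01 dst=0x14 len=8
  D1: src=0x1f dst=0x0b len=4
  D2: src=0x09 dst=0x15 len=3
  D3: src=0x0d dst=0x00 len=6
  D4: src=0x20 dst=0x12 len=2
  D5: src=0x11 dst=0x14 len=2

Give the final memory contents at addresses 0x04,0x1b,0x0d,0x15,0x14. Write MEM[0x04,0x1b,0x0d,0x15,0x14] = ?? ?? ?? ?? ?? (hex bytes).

MEM[0x04,0x1b,0x0d,0x15,0x14] = be 3b 7e aa be

#0 dst[0x14+8] := {0x47,0x0a,0xdf,0x3b,0x1e,0x47,0xb3,0x3b}
#1 dst[0x0b+4] := {0xcc,0xaa,0x7e,0x40}
#2 dst[0x15+3] := {0x6a,0xdd,0xcc}
#3 dst[0x00+6] := {0x7e,0x40,0xf0,0x0f,0xbe,0x30}
#4 dst[0x12+2] := {0xaa,0x7e}
#5 dst[0x14+2] := {0xbe,0xaa}
query mem[0x04]=0xbe, mem[0x1b]=0x3b, mem[0x0d]=0x7e, mem[0x15]=0xaa, mem[0x14]=0xbe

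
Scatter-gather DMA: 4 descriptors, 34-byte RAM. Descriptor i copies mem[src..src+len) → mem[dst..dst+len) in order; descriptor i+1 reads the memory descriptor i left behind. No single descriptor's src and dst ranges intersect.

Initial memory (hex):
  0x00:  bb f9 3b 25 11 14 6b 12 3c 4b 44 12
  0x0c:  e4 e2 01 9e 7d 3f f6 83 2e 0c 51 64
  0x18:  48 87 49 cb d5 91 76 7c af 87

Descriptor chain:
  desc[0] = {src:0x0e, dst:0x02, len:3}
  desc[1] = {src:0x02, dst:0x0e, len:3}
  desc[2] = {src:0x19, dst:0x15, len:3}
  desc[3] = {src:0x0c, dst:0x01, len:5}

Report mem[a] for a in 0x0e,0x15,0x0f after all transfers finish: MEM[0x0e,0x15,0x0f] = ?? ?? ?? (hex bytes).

MEM[0x0e,0x15,0x0f] = 01 87 9e

D0: mem[0x02..0x04] <- [01 9e 7d]
D1: mem[0x0e..0x10] <- [01 9e 7d]
D2: mem[0x15..0x17] <- [87 49 cb]
D3: mem[0x01..0x05] <- [e4 e2 01 9e 7d]
query mem[0x0e]=0x01, mem[0x15]=0x87, mem[0x0f]=0x9e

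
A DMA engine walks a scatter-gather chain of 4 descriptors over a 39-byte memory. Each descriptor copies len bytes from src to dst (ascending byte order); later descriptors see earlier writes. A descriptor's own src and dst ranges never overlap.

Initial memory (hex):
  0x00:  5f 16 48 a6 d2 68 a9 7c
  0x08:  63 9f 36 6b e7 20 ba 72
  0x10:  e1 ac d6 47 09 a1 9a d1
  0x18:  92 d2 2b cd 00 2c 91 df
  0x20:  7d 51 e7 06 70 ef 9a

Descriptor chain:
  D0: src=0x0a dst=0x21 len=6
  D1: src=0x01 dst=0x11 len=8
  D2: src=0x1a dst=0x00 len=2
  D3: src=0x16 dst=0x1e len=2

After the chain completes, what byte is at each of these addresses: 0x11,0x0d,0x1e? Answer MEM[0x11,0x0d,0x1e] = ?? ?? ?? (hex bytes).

[0] 0x0a->0x21 len=6 : 36 6b e7 20 ba 72
[1] 0x01->0x11 len=8 : 16 48 a6 d2 68 a9 7c 63
[2] 0x1a->0x00 len=2 : 2b cd
[3] 0x16->0x1e len=2 : a9 7c
query mem[0x11]=0x16, mem[0x0d]=0x20, mem[0x1e]=0xa9

MEM[0x11,0x0d,0x1e] = 16 20 a9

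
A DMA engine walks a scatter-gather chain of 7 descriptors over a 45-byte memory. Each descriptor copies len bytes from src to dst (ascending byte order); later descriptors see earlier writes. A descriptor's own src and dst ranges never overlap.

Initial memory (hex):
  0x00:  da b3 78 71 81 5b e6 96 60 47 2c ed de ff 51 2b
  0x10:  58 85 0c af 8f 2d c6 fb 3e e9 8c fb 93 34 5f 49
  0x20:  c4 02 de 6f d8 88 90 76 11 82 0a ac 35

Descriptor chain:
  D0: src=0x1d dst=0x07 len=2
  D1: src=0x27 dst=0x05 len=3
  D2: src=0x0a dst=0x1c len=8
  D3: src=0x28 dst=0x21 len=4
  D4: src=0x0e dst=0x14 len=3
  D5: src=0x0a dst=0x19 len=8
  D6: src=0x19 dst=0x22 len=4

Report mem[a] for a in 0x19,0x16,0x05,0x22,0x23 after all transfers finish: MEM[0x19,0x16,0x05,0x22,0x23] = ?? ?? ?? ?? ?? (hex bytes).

MEM[0x19,0x16,0x05,0x22,0x23] = 2c 58 76 2c ed

#0 dst[0x07+2] := {0x34,0x5f}
#1 dst[0x05+3] := {0x76,0x11,0x82}
#2 dst[0x1c+8] := {0x2c,0xed,0xde,0xff,0x51,0x2b,0x58,0x85}
#3 dst[0x21+4] := {0x11,0x82,0x0a,0xac}
#4 dst[0x14+3] := {0x51,0x2b,0x58}
#5 dst[0x19+8] := {0x2c,0xed,0xde,0xff,0x51,0x2b,0x58,0x85}
#6 dst[0x22+4] := {0x2c,0xed,0xde,0xff}
query mem[0x19]=0x2c, mem[0x16]=0x58, mem[0x05]=0x76, mem[0x22]=0x2c, mem[0x23]=0xed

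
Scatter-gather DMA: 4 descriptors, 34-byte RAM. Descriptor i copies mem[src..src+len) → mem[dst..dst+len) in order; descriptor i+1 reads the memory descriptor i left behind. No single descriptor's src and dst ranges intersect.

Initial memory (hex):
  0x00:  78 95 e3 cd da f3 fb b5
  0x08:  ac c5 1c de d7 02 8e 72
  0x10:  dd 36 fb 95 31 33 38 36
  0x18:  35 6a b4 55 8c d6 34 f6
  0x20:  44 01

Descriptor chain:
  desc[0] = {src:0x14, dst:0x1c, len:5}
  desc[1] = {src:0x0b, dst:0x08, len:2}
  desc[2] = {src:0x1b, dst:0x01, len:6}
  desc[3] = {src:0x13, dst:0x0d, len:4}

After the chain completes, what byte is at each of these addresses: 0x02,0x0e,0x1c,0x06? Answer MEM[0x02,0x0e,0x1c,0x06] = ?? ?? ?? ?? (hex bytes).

MEM[0x02,0x0e,0x1c,0x06] = 31 31 31 35

D0: mem[0x1c..0x20] <- [31 33 38 36 35]
D1: mem[0x08..0x09] <- [de d7]
D2: mem[0x01..0x06] <- [55 31 33 38 36 35]
D3: mem[0x0d..0x10] <- [95 31 33 38]
query mem[0x02]=0x31, mem[0x0e]=0x31, mem[0x1c]=0x31, mem[0x06]=0x35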